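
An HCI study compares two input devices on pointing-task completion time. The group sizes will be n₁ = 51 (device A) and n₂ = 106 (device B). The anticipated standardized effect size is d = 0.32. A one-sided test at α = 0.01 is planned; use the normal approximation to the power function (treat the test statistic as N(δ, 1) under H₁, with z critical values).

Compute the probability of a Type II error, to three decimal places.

β ≈ 0.673

Noncentrality parameter: λ = d / √(1/n₁ + 1/n₂) = 0.32 / √(1/51 + 1/106) = 1.8778
One-sided α = 0.01 → critical value z_{0.01} = 2.326.
Power = Φ(λ − 2.326) = Φ(-0.449) = 0.3269.
Type II error: β = 1 − power = 1 − 0.3269 = 0.6731.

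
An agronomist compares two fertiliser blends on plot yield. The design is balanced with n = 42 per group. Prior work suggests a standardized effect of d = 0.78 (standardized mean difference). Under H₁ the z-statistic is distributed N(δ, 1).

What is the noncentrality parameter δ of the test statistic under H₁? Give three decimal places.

δ = d·√(n/2) = 0.78 × √(42/2) = 3.5744

δ ≈ 3.574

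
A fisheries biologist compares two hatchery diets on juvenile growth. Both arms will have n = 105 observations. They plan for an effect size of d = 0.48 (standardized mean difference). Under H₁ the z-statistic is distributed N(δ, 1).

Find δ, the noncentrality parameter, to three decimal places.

δ = d·√(n/2) = 0.48 × √(105/2) = 3.4779

δ ≈ 3.478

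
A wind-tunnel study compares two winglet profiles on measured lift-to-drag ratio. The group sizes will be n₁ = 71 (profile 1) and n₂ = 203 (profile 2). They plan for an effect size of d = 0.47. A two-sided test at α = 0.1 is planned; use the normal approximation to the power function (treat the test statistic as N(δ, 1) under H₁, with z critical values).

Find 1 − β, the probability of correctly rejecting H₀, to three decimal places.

Power ≈ 0.961

Noncentrality parameter: δ = d / √(1/n₁ + 1/n₂) = 0.47 / √(1/71 + 1/203) = 3.4088
Two-sided α = 0.1 → critical value z_{0.05} = 1.645.
Power = Φ(δ − 1.645) + Φ(−δ − 1.645) = Φ(1.764) + Φ(-5.054) = 0.9611 + 0.0000 = 0.9611.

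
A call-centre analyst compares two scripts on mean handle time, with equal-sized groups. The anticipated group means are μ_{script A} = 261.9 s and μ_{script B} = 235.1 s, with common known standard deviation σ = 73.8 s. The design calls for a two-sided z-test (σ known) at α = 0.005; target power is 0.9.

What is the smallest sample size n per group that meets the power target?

n = 254 per group

Standardized effect: d = |μ_{script A} − μ_{script B}| / σ = |261.9 − 235.1| / 73.8 = 0.3631
For power 0.9 need Φ(δ − z_{0.0025}) = 0.9, so δ = z_{0.0025} + z_{0.10} = 2.807 + 1.282 = 4.089.
(For δ > 0 the lower-tail rejection region contributes negligibly to power, so the one-term inversion is standard.)
δ = d·√(n/2) ⇒ n = 2(δ/d)² = 2 × (4.089 / 0.3631)² = 253.52.
Round up to the next whole unit.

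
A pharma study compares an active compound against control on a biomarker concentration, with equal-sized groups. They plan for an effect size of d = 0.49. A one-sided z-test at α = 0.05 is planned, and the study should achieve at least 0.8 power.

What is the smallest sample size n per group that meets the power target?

n = 52 per group

For power 0.8 need Φ(δ − z_{0.05}) = 0.8, so δ = z_{0.05} + z_{0.20} = 1.645 + 0.842 = 2.486.
δ = d·√(n/2) ⇒ n = 2(δ/d)² = 2 × (2.486 / 0.49)² = 51.50.
Rounding up, n = 52 per group.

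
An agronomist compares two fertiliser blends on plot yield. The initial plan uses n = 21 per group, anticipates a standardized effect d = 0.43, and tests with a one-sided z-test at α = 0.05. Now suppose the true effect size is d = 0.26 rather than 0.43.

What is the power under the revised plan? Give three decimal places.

With d = 0.26: δ = d·√(n/2) = 0.26 × √(21/2) = 0.8425. Critical value z_{0.05} = 1.645.
Revised power = P(Z > 1.645 − δ) = Φ(-0.802) = 0.2112.

Power ≈ 0.211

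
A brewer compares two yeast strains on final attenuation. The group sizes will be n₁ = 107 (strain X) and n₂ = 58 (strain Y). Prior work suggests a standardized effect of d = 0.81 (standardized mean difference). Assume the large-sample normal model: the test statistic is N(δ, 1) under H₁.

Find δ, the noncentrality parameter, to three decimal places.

δ ≈ 4.968

The noncentrality parameter scales effect size by the design's sample-size factor: δ = d / √(1/n₁ + 1/n₂) = 0.81 / √(1/107 + 1/58) = 4.9676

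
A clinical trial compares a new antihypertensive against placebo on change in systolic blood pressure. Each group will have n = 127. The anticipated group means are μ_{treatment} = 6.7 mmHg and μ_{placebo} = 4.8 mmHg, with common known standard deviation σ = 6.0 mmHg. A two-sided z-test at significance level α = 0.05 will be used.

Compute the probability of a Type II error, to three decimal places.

Standardized effect: d = |μ_{treatment} − μ_{placebo}| / σ = |6.7 − 4.8| / 6.0 = 0.3167
Noncentrality parameter: δ = d·√(n/2) = 0.3167 × √(127/2) = 2.5234
Critical value for a two-sided test at α = 0.05: z_{α/2} = 1.960.
Power = Φ(δ − 1.960) + Φ(−δ − 1.960) = Φ(0.563) + Φ(-4.483) = 0.7134 + 0.0000 = 0.7134.
Type II error: β = 1 − power = 1 − 0.7134 = 0.2866.

β ≈ 0.287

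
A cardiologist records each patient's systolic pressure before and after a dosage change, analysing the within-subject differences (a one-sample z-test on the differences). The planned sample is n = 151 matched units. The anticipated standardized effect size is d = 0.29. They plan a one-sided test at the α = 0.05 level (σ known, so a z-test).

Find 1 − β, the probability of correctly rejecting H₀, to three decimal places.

Power ≈ 0.972

Noncentrality parameter: δ = d·√n = 0.29 × √151 = 3.5636
One-sided α = 0.05 → critical value z_{0.05} = 1.645.
Power = Φ(δ − 1.645) = Φ(1.919) = 0.9725.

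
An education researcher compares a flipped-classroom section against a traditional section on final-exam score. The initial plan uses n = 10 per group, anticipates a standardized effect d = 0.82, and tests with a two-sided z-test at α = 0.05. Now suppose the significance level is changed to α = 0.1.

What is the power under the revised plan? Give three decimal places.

Power ≈ 0.575

δ = d·√(n/2) = 0.82 × √(10/2) = 1.8336 (unchanged). New critical value: z_{0.05} = 1.645.
Revised power = Φ(δ − 1.645) + Φ(−δ − 1.645) = Φ(0.189) + Φ(-3.478) = 0.5748 + 0.0003 = 0.5751.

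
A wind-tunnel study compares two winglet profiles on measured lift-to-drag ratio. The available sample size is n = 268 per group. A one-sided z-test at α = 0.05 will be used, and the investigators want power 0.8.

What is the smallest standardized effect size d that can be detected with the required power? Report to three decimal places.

Required noncentrality: δ = z_{0.05} + z_{0.20} = 1.645 + 0.842 = 2.486.
δ = d·√(n/2) ⇒ d = δ/√(n/2) = 2.486/√(268/2) = 0.2148.

d ≈ 0.215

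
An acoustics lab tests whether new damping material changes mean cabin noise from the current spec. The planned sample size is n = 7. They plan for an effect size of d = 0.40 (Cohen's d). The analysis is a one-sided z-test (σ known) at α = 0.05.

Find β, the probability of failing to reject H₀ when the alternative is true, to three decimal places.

Noncentrality parameter: δ = d·√n = 0.40 × √7 = 1.0583
One-sided α = 0.05 → critical value z_{0.05} = 1.645.
Power = P(Z > 1.645 − δ) = Φ(-0.587) = 0.2788.
Type II error: β = 1 − power = 1 − 0.2788 = 0.7212.

β ≈ 0.721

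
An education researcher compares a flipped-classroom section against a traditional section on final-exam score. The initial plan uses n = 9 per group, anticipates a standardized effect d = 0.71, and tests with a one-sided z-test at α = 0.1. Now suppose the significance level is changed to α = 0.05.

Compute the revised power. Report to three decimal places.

δ = d·√(n/2) = 0.71 × √(9/2) = 1.5061 (unchanged). New critical value: z_{0.05} = 1.645.
Revised power = P(Z > 1.645 − δ) = Φ(-0.139) = 0.4448.

Power ≈ 0.445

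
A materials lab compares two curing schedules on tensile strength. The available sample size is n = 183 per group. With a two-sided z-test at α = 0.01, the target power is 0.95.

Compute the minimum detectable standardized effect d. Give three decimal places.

Need Φ(δ − 2.576) = 0.95, so δ = 2.576 + 1.645 = 4.221.
(The second rejection-region term Φ(−δ − z_{α/2}) is negligible and dropped.)
δ = d·√(n/2) ⇒ d = δ/√(n/2) = 4.221/√(183/2) = 0.4412.

d ≈ 0.441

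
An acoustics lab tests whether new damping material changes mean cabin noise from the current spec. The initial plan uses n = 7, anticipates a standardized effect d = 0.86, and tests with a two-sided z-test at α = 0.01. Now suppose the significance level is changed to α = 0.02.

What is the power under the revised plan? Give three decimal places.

δ = d·√n = 0.86 × √7 = 2.2753 (unchanged). New critical value: z_{0.01} = 2.326.
Revised power = Φ(δ − 2.326) + Φ(−δ − 2.326) = Φ(-0.051) + Φ(-4.602) = 0.4797 + 0.0000 = 0.4797.

Power ≈ 0.480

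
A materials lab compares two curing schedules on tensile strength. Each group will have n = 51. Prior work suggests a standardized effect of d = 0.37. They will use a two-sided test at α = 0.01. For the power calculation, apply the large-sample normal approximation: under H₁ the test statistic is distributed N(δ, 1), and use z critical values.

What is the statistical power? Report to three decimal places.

Power ≈ 0.240

Noncentrality parameter: δ = d·√(n/2) = 0.37 × √(51/2) = 1.8684
Critical value for a two-sided test at α = 0.01: z_{α/2} = 2.576.
Power = Φ(δ − 2.576) + Φ(−δ − 2.576) = Φ(-0.707) + Φ(-4.444) = 0.2397 + 0.0000 = 0.2397.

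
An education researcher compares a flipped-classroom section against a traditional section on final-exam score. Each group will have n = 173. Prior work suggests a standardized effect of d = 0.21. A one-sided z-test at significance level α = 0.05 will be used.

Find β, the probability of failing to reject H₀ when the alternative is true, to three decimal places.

Noncentrality parameter: λ = d·√(n/2) = 0.21 × √(173/2) = 1.9531
Critical value for a one-sided test at α = 0.05: z_α = 1.645.
Power = Φ(λ − 1.645) = Φ(0.308) = 0.6211.
Type II error: β = 1 − power = 1 − 0.6211 = 0.3789.

β ≈ 0.379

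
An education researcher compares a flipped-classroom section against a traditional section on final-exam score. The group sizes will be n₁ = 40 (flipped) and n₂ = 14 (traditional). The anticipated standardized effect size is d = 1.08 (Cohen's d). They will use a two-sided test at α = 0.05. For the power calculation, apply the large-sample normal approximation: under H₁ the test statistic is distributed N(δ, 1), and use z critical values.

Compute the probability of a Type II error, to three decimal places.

β ≈ 0.065

Noncentrality parameter: δ = d / √(1/n₁ + 1/n₂) = 1.08 / √(1/40 + 1/14) = 3.4779
Two-sided α = 0.05 → critical value z_{0.025} = 1.960.
Power = Φ(δ − 1.960) + Φ(−δ − 1.960) = Φ(1.518) + Φ(-5.438) = 0.9355 + 0.0000 = 0.9355.
Type II error: β = 1 − power = 1 − 0.9355 = 0.0645.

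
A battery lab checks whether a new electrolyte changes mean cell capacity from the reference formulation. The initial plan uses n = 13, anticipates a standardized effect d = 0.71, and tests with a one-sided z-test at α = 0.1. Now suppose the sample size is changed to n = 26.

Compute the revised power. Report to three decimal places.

Power ≈ 0.990

With n = 26: δ = d·√n = 0.71 × √26 = 3.6203. Critical value z_{0.1} = 1.282.
Revised power = Φ(δ − 1.282) = Φ(2.339) = 0.9903.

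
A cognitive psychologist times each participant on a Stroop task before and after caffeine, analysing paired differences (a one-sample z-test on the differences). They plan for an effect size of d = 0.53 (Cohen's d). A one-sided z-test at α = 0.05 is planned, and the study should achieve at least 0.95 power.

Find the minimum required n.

n = 39

Set Φ(δ − 1.645) = 0.95; then δ − 1.645 = Φ⁻¹(0.95) = 1.645, giving δ = 3.290.
δ = d·√n ⇒ n = (δ/d)² = (3.290 / 0.53)² = 38.53.
Rounding up, n = 39.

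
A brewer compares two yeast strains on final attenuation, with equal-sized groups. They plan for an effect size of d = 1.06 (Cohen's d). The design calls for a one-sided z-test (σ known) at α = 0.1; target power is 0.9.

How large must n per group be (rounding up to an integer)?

Set Φ(δ − 1.282) = 0.9; then δ − 1.282 = Φ⁻¹(0.9) = 1.282, giving δ = 2.563.
δ = d·√(n/2) ⇒ n = 2(δ/d)² = 2 × (2.563 / 1.06)² = 11.69.
Round up to the next whole unit.

n = 12 per group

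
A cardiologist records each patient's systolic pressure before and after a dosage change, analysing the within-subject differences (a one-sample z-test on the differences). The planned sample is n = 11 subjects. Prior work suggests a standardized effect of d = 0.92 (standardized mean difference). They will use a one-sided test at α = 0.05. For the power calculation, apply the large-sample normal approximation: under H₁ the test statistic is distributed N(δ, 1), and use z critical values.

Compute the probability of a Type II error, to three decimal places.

β ≈ 0.080

Noncentrality parameter: δ = d·√n = 0.92 × √11 = 3.0513
Critical value for a one-sided test at α = 0.05: z_α = 1.645.
Power = P(Z > 1.645 − δ) = Φ(1.406) = 0.9202.
Type II error: β = 1 − power = 1 − 0.9202 = 0.0798.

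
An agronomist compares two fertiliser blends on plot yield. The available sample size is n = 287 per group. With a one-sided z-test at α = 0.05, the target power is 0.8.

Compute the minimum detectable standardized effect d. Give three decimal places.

d ≈ 0.208

Required noncentrality: δ = z_{0.05} + z_{0.20} = 1.645 + 0.842 = 2.486.
δ = d·√(n/2) ⇒ d = δ/√(n/2) = 2.486/√(287/2) = 0.2076.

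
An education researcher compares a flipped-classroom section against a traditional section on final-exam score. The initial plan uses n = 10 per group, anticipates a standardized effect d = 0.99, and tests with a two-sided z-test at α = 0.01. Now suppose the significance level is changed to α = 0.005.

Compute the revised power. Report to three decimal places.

Power ≈ 0.276

δ = d·√(n/2) = 0.99 × √(10/2) = 2.2137 (unchanged). New critical value: z_{0.0025} = 2.807.
Revised power = Φ(δ − 2.807) + Φ(−δ − 2.807) = Φ(-0.593) + Φ(-5.021) = 0.2765 + 0.0000 = 0.2765.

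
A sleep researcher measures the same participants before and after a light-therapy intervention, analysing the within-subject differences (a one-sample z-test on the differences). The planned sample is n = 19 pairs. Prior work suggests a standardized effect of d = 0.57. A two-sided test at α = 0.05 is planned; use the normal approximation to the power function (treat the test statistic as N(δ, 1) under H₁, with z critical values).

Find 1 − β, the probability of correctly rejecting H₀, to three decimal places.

Power ≈ 0.700

Noncentrality parameter: δ = d·√n = 0.57 × √19 = 2.4846
Critical value for a two-sided test at α = 0.05: z_{α/2} = 1.960.
Power = Φ(δ − 1.960) + Φ(−δ − 1.960) = Φ(0.525) + Φ(-4.445) = 0.7001 + 0.0000 = 0.7001.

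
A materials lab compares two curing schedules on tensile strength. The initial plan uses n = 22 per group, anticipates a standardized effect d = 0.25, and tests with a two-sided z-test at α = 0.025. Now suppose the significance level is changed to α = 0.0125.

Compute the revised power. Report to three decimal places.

δ = d·√(n/2) = 0.25 × √(22/2) = 0.8292 (unchanged). New critical value: z_{0.0063} = 2.498.
Revised power = Φ(δ − 2.498) + Φ(−δ − 2.498) = Φ(-1.669) + Φ(-3.327) = 0.0476 + 0.0004 = 0.0480.

Power ≈ 0.048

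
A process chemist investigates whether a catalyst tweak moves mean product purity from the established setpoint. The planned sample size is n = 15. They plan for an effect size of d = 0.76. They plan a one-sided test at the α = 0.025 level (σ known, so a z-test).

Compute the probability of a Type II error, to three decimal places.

β ≈ 0.163

Noncentrality parameter: δ = d·√n = 0.76 × √15 = 2.9435
Critical value for a one-sided test at α = 0.025: z_α = 1.960.
Power = P(Z > 1.960 − δ) = Φ(0.984) = 0.8373.
Type II error: β = 1 − power = 1 − 0.8373 = 0.1627.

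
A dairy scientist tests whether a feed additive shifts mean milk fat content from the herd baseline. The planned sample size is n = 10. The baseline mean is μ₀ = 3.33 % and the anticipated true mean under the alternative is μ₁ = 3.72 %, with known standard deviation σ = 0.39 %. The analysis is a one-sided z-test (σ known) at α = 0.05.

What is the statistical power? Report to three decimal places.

Standardized effect: d = |μ₁ − μ₀| / σ = |3.72 − 3.33| / 0.39 = 1.0000
Noncentrality parameter: δ = d·√n = 1.0000 × √10 = 3.1623
One-sided α = 0.05 → critical value z_{0.05} = 1.645.
Power = P(Z > 1.645 − δ) = Φ(1.517) = 0.9354.

Power ≈ 0.935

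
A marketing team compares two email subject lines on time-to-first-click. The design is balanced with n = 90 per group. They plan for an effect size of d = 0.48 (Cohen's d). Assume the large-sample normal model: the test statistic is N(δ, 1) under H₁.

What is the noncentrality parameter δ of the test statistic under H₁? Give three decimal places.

δ ≈ 3.220

δ = d·√(n/2) = 0.48 × √(90/2) = 3.2199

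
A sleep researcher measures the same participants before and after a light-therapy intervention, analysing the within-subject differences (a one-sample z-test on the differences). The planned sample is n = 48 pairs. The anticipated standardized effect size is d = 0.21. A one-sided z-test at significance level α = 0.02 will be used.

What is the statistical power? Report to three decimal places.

Noncentrality parameter: δ = d·√n = 0.21 × √48 = 1.4549
Critical value for a one-sided test at α = 0.02: z_α = 2.054.
Power = Φ(δ − 2.054) = Φ(-0.599) = 0.2746.

Power ≈ 0.275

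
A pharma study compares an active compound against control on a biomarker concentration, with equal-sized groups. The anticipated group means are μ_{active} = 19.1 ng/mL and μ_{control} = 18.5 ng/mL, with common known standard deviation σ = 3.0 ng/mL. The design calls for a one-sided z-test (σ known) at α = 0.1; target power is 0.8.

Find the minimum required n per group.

n = 226 per group

Standardized effect: d = |μ_{active} − μ_{control}| / σ = |19.1 − 18.5| / 3.0 = 0.2000
For power 0.8 need Φ(δ − z_{0.1}) = 0.8, so δ = z_{0.1} + z_{0.20} = 1.282 + 0.842 = 2.123.
δ = d·√(n/2) ⇒ n = 2(δ/d)² = 2 × (2.123 / 0.2000)² = 225.39.
Round up to the next whole unit.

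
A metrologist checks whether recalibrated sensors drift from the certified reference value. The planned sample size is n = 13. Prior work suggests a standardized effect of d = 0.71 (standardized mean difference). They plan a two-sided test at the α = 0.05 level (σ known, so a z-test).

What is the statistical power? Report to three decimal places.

Noncentrality parameter: δ = d·√n = 0.71 × √13 = 2.5599
Critical value for a two-sided test at α = 0.05: z_{α/2} = 1.960.
Power = Φ(δ − 1.960) + Φ(−δ − 1.960) = Φ(0.600) + Φ(-4.520) = 0.7257 + 0.0000 = 0.7257.

Power ≈ 0.726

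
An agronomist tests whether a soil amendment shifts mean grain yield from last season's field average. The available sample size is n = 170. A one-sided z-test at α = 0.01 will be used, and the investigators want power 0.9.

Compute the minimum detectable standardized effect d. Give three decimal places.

d ≈ 0.277

Need Φ(δ − 2.326) = 0.9, so δ = 2.326 + 1.282 = 3.608.
δ = d·√n ⇒ d = δ/√n = 3.608/√170 = 0.2767.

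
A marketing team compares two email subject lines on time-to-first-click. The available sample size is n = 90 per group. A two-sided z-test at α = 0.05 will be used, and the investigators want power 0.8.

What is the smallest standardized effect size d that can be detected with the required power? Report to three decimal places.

d ≈ 0.418

Need Φ(δ − 1.960) = 0.8, so δ = 1.960 + 0.842 = 2.802.
(The second rejection-region term Φ(−δ − z_{α/2}) is negligible and dropped.)
δ = d·√(n/2) ⇒ d = δ/√(n/2) = 2.802/√(90/2) = 0.4176.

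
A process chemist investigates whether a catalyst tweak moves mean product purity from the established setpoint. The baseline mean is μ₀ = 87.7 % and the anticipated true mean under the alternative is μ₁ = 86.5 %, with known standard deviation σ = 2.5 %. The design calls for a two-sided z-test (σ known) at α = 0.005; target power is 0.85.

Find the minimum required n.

Standardized effect: d = |μ₁ − μ₀| / σ = |86.5 − 87.7| / 2.5 = 0.4800
Set Φ(δ − 2.807) = 0.85; then δ − 2.807 = Φ⁻¹(0.85) = 1.036, giving δ = 3.843.
(Ignoring the negligible lower-tail rejection probability gives the usual closed-form inversion.)
δ = d·√n ⇒ n = (δ/d)² = (3.843 / 0.4800)² = 64.12.
Rounding up, n = 65.

n = 65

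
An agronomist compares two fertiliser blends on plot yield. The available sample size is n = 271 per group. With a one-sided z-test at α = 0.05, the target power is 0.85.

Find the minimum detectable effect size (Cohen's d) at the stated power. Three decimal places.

d ≈ 0.230

Required noncentrality: δ = z_{0.05} + z_{0.15} = 1.645 + 1.036 = 2.681.
δ = d·√(n/2) ⇒ d = δ/√(n/2) = 2.681/√(271/2) = 0.2303.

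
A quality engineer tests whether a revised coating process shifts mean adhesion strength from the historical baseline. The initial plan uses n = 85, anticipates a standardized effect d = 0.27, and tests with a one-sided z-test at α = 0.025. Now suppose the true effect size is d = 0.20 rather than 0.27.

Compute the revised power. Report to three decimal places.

Power ≈ 0.454

With d = 0.20: δ = d·√n = 0.20 × √85 = 1.8439. Critical value z_{0.025} = 1.960.
Revised power = Φ(δ − 1.960) = Φ(-0.116) = 0.4538.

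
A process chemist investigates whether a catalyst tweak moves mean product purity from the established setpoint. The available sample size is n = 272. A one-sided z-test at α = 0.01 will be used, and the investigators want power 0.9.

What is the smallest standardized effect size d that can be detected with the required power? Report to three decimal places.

Required noncentrality: δ = z_{0.01} + z_{0.10} = 2.326 + 1.282 = 3.608.
δ = d·√n ⇒ d = δ/√n = 3.608/√272 = 0.2188.

d ≈ 0.219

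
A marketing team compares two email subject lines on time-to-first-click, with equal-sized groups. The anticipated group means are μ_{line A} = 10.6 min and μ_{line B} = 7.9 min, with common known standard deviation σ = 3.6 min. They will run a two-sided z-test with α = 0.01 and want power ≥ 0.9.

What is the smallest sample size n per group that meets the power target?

Standardized effect: d = |μ_{line A} − μ_{line B}| / σ = |10.6 − 7.9| / 3.6 = 0.7500
Set Φ(δ − 2.576) = 0.9; then δ − 2.576 = Φ⁻¹(0.9) = 1.282, giving δ = 3.857.
(For δ > 0 the lower-tail rejection region contributes negligibly to power, so the one-term inversion is standard.)
δ = d·√(n/2) ⇒ n = 2(δ/d)² = 2 × (3.857 / 0.7500)² = 52.90.
Round up to the next whole unit.

n = 53 per group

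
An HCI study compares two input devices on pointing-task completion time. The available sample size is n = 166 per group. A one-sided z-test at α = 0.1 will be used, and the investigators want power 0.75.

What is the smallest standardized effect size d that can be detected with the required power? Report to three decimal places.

Need Φ(δ − 1.282) = 0.75, so δ = 1.282 + 0.674 = 1.956.
δ = d·√(n/2) ⇒ d = δ/√(n/2) = 1.956/√(166/2) = 0.2147.

d ≈ 0.215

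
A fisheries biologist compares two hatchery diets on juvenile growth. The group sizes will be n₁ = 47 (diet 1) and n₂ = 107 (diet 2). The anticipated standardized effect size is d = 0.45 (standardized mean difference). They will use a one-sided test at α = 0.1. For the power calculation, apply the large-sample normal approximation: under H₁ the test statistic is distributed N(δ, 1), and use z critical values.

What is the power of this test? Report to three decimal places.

Noncentrality parameter: λ = d / √(1/n₁ + 1/n₂) = 0.45 / √(1/47 + 1/107) = 2.5715
Critical value for a one-sided test at α = 0.1: z_α = 1.282.
Power = P(Z > 1.282 − λ) = Φ(1.290) = 0.9015.

Power ≈ 0.901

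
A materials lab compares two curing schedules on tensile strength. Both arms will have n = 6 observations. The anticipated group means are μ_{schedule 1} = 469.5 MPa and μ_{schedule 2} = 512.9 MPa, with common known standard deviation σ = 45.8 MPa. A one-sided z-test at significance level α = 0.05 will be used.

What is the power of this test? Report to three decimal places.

Power ≈ 0.499

Standardized effect: d = |μ_{schedule 1} − μ_{schedule 2}| / σ = |469.5 − 512.9| / 45.8 = 0.9476
Noncentrality parameter: δ = d·√(n/2) = 0.9476 × √(6/2) = 1.6413
Critical value for a one-sided test at α = 0.05: z_α = 1.645.
Power = P(Z > 1.645 − δ) = Φ(-0.004) = 0.4986.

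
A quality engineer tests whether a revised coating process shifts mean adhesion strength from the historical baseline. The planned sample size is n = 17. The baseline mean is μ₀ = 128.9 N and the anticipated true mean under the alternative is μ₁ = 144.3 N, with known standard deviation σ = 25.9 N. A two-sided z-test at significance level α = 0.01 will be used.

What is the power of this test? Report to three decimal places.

Power ≈ 0.451

Standardized effect: d = |μ₁ − μ₀| / σ = |144.3 − 128.9| / 25.9 = 0.5946
Noncentrality parameter: δ = d·√n = 0.5946 × √17 = 2.4516
Critical value for a two-sided test at α = 0.01: z_{α/2} = 2.576.
Power = Φ(δ − 2.576) + Φ(−δ − 2.576) = Φ(-0.124) + Φ(-5.027) = 0.4506 + 0.0000 = 0.4506.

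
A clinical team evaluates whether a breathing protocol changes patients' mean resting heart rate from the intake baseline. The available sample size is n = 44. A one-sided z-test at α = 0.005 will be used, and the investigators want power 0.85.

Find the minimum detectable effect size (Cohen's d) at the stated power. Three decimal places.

Required noncentrality: δ = z_{0.005} + z_{0.15} = 2.576 + 1.036 = 3.612.
δ = d·√n ⇒ d = δ/√n = 3.612/√44 = 0.5446.

d ≈ 0.545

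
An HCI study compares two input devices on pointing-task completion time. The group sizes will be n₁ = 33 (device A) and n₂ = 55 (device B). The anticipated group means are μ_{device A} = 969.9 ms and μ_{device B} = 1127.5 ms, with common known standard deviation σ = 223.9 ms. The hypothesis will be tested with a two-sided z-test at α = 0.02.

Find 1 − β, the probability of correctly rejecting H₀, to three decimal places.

Standardized effect: d = |μ_{device A} − μ_{device B}| / σ = |969.9 − 1127.5| / 223.9 = 0.7039
Noncentrality parameter: δ = d / √(1/n₁ + 1/n₂) = 0.7039 / √(1/33 + 1/55) = 3.1967
Critical value for a two-sided test at α = 0.02: z_{α/2} = 2.326.
Power = Φ(δ − 2.326) + Φ(−δ − 2.326) = Φ(0.870) + Φ(-5.523) = 0.8079 + 0.0000 = 0.8079.

Power ≈ 0.808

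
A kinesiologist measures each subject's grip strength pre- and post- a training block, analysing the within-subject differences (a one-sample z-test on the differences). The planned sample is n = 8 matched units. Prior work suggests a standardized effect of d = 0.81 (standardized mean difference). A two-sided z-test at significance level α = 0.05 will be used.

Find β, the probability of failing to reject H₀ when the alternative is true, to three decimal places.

β ≈ 0.370

Noncentrality parameter: λ = d·√n = 0.81 × √8 = 2.2910
Critical value for a two-sided test at α = 0.05: z_{α/2} = 1.960.
Power = Φ(λ − 1.960) + Φ(−λ − 1.960) = Φ(0.331) + Φ(-4.251) = 0.6297 + 0.0000 = 0.6297.
Type II error: β = 1 − power = 1 − 0.6297 = 0.3703.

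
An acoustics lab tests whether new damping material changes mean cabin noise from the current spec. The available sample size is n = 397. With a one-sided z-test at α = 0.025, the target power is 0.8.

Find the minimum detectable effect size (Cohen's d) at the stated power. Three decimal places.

d ≈ 0.141

Need Φ(δ − 1.960) = 0.8, so δ = 1.960 + 0.842 = 2.802.
δ = d·√n ⇒ d = δ/√n = 2.802/√397 = 0.1406.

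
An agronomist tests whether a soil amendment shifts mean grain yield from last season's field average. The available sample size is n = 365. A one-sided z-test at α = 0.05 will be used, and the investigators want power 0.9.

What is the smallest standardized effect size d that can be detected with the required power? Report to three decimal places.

d ≈ 0.153

Need Φ(δ − 1.645) = 0.9, so δ = 1.645 + 1.282 = 2.926.
δ = d·√n ⇒ d = δ/√n = 2.926/√365 = 0.1532.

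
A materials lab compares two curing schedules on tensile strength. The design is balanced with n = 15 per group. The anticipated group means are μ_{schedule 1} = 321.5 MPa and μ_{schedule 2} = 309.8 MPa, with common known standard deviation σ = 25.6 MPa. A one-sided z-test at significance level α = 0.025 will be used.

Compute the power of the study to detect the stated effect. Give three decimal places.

Power ≈ 0.239

Standardized effect: d = |μ_{schedule 1} − μ_{schedule 2}| / σ = |321.5 − 309.8| / 25.6 = 0.4570
Noncentrality parameter: δ = d·√(n/2) = 0.4570 × √(15/2) = 1.2516
Critical value for a one-sided test at α = 0.025: z_α = 1.960.
Power = Φ(δ − 1.960) = Φ(-0.708) = 0.2394.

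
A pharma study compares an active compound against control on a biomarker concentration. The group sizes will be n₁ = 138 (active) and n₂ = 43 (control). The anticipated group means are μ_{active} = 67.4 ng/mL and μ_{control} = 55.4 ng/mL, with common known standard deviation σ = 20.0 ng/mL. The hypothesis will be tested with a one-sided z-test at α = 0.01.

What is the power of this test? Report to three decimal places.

Standardized effect: d = |μ_{active} − μ_{control}| / σ = |67.4 − 55.4| / 20.0 = 0.6000
Noncentrality parameter: δ = d / √(1/n₁ + 1/n₂) = 0.6000 / √(1/138 + 1/43) = 3.4355
One-sided α = 0.01 → critical value z_{0.01} = 2.326.
Power = P(Z > 2.326 − δ) = Φ(1.109) = 0.8663.

Power ≈ 0.866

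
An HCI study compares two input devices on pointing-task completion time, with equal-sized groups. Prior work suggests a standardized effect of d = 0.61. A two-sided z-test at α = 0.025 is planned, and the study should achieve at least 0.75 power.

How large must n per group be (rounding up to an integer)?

n = 46 per group

For power 0.75 need Φ(δ − z_{0.0125}) = 0.75, so δ = z_{0.0125} + z_{0.25} = 2.241 + 0.674 = 2.916.
(For δ > 0 the lower-tail rejection region contributes negligibly to power, so the one-term inversion is standard.)
δ = d·√(n/2) ⇒ n = 2(δ/d)² = 2 × (2.916 / 0.61)² = 45.70.
Round up to the next whole unit.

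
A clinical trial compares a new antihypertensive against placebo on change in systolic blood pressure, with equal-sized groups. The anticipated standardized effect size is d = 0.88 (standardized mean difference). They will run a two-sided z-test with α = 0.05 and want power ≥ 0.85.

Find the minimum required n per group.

For power 0.85 need Φ(δ − z_{0.025}) = 0.85, so δ = z_{0.025} + z_{0.15} = 1.960 + 1.036 = 2.996.
(Ignoring the negligible lower-tail rejection probability gives the usual closed-form inversion.)
δ = d·√(n/2) ⇒ n = 2(δ/d)² = 2 × (2.996 / 0.88)² = 23.19.
Round up to the next whole unit.

n = 24 per group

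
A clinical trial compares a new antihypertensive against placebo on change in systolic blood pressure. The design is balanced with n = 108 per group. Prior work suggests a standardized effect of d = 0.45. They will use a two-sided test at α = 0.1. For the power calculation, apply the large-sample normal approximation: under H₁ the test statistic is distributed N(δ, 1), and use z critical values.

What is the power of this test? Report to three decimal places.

Noncentrality parameter: δ = d·√(n/2) = 0.45 × √(108/2) = 3.3068
Critical value for a two-sided test at α = 0.1: z_{α/2} = 1.645.
Power = Φ(δ − 1.645) + Φ(−δ − 1.645) = Φ(1.662) + Φ(-4.952) = 0.9517 + 0.0000 = 0.9517.

Power ≈ 0.952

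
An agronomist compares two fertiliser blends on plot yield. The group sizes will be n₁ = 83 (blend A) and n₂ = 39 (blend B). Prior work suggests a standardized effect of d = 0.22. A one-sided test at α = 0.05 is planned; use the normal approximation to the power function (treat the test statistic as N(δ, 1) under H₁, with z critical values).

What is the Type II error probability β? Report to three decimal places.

β ≈ 0.696

Noncentrality parameter: δ = d / √(1/n₁ + 1/n₂) = 0.22 / √(1/83 + 1/39) = 1.1332
Critical value for a one-sided test at α = 0.05: z_α = 1.645.
Power = Φ(δ − 1.645) = Φ(-0.512) = 0.3045.
Type II error: β = 1 − power = 1 − 0.3045 = 0.6955.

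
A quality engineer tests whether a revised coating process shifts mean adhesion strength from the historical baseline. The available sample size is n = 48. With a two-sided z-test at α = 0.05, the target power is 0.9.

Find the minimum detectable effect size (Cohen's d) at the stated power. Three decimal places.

Required noncentrality: δ = z_{0.025} + z_{0.10} = 1.960 + 1.282 = 3.242.
(Lower-tail contribution to power is negligible for δ > 0.)
δ = d·√n ⇒ d = δ/√n = 3.242/√48 = 0.4679.

d ≈ 0.468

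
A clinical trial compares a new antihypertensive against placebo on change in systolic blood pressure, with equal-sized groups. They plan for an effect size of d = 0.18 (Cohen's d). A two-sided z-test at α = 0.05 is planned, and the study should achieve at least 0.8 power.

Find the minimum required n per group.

n = 485 per group

Set Φ(δ − 1.960) = 0.8; then δ − 1.960 = Φ⁻¹(0.8) = 0.842, giving δ = 2.802.
(Ignoring the negligible lower-tail rejection probability gives the usual closed-form inversion.)
δ = d·√(n/2) ⇒ n = 2(δ/d)² = 2 × (2.802 / 0.18)² = 484.50.
Rounding up, n = 485 per group.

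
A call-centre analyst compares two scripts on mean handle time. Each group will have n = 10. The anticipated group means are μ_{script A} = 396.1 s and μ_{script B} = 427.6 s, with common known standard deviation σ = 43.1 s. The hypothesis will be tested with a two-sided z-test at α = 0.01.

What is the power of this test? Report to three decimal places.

Power ≈ 0.173

Standardized effect: d = |μ_{script A} − μ_{script B}| / σ = |396.1 − 427.6| / 43.1 = 0.7309
Noncentrality parameter: λ = d·√(n/2) = 0.7309 × √(10/2) = 1.6342
Two-sided α = 0.01 → critical value z_{0.005} = 2.576.
Power = Φ(λ − 2.576) + Φ(−λ − 2.576) = Φ(-0.942) + Φ(-4.210) = 0.1732 + 0.0000 = 0.1732.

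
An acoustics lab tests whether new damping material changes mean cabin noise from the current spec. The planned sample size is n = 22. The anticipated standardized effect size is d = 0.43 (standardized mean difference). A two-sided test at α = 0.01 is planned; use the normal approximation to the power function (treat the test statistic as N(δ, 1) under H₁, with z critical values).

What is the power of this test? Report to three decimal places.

Power ≈ 0.288

Noncentrality parameter: δ = d·√n = 0.43 × √22 = 2.0169
Two-sided α = 0.01 → critical value z_{0.005} = 2.576.
Power = Φ(δ − 2.576) + Φ(−δ − 2.576) = Φ(-0.559) + Φ(-4.593) = 0.2881 + 0.0000 = 0.2881.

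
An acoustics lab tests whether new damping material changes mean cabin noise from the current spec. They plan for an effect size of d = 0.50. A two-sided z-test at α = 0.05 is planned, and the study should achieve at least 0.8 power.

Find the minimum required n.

n = 32

For power 0.8 need Φ(δ − z_{0.025}) = 0.8, so δ = z_{0.025} + z_{0.20} = 1.960 + 0.842 = 2.802.
(For δ > 0 the lower-tail rejection region contributes negligibly to power, so the one-term inversion is standard.)
δ = d·√n ⇒ n = (δ/d)² = (2.802 / 0.50)² = 31.40.
Round up to the next whole unit.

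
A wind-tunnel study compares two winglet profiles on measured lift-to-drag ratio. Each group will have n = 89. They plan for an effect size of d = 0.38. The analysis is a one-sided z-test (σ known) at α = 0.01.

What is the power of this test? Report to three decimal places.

Noncentrality parameter: δ = d·√(n/2) = 0.38 × √(89/2) = 2.5349
Critical value for a one-sided test at α = 0.01: z_α = 2.326.
Power = Φ(δ − 2.326) = Φ(0.209) = 0.5826.

Power ≈ 0.583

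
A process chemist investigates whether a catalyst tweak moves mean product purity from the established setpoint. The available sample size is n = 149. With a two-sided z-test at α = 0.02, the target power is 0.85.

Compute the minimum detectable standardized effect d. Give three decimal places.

Required noncentrality: δ = z_{0.01} + z_{0.15} = 2.326 + 1.036 = 3.363.
(Lower-tail contribution to power is negligible for δ > 0.)
δ = d·√n ⇒ d = δ/√n = 3.363/√149 = 0.2755.

d ≈ 0.275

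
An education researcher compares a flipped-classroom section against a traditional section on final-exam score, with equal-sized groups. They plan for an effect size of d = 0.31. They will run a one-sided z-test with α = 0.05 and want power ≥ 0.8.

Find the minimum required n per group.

For power 0.8 need Φ(δ − z_{0.05}) = 0.8, so δ = z_{0.05} + z_{0.20} = 1.645 + 0.842 = 2.486.
δ = d·√(n/2) ⇒ n = 2(δ/d)² = 2 × (2.486 / 0.31)² = 128.67.
Round up to the next whole unit.

n = 129 per group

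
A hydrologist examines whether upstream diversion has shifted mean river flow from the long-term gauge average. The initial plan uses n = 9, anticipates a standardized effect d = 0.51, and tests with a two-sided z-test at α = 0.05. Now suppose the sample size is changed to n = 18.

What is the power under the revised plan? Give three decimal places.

Power ≈ 0.581

With n = 18: δ = d·√n = 0.51 × √18 = 2.1637. Critical value z_{0.025} = 1.960.
Revised power = Φ(δ − 1.960) + Φ(−δ − 1.960) = Φ(0.204) + Φ(-4.124) = 0.5807 + 0.0000 = 0.5808.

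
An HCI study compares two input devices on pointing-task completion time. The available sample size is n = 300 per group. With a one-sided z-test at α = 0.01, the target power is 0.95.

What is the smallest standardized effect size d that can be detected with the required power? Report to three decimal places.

d ≈ 0.324

Required noncentrality: δ = z_{0.01} + z_{0.05} = 2.326 + 1.645 = 3.971.
δ = d·√(n/2) ⇒ d = δ/√(n/2) = 3.971/√(300/2) = 0.3242.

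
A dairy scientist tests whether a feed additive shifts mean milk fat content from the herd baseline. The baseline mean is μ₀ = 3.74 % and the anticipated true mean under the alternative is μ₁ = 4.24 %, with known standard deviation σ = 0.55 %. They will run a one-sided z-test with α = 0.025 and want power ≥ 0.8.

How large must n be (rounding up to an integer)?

Standardized effect: d = |μ₁ − μ₀| / σ = |4.24 − 3.74| / 0.55 = 0.9091
For power 0.8 need Φ(δ − z_{0.025}) = 0.8, so δ = z_{0.025} + z_{0.20} = 1.960 + 0.842 = 2.802.
δ = d·√n ⇒ n = (δ/d)² = (2.802 / 0.9091)² = 9.50.
Round up to the next whole unit.

n = 10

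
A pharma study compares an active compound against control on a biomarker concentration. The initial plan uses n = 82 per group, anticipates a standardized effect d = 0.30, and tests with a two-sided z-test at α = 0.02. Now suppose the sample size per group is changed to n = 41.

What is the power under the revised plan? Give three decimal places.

Power ≈ 0.167

With n = 41 per group: δ = d·√(n/2) = 0.30 × √(41/2) = 1.3583. Critical value z_{0.01} = 2.326.
Revised power = Φ(δ − 2.326) + Φ(−δ − 2.326) = Φ(-0.968) + Φ(-3.685) = 0.1665 + 0.0001 = 0.1666.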